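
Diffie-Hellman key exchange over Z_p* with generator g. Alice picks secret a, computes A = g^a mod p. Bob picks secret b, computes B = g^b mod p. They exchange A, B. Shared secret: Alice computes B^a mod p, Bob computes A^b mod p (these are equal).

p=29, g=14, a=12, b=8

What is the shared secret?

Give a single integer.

A = 14^12 mod 29  (bits of 12 = 1100)
  bit 0 = 1: r = r^2 * 14 mod 29 = 1^2 * 14 = 1*14 = 14
  bit 1 = 1: r = r^2 * 14 mod 29 = 14^2 * 14 = 22*14 = 18
  bit 2 = 0: r = r^2 mod 29 = 18^2 = 5
  bit 3 = 0: r = r^2 mod 29 = 5^2 = 25
  -> A = 25
B = 14^8 mod 29  (bits of 8 = 1000)
  bit 0 = 1: r = r^2 * 14 mod 29 = 1^2 * 14 = 1*14 = 14
  bit 1 = 0: r = r^2 mod 29 = 14^2 = 22
  bit 2 = 0: r = r^2 mod 29 = 22^2 = 20
  bit 3 = 0: r = r^2 mod 29 = 20^2 = 23
  -> B = 23
s = B^a = 23^12 mod 29  (bits of 12 = 1100)
  bit 0 = 1: r = r^2 * 23 mod 29 = 1^2 * 23 = 1*23 = 23
  bit 1 = 1: r = r^2 * 23 mod 29 = 23^2 * 23 = 7*23 = 16
  bit 2 = 0: r = r^2 mod 29 = 16^2 = 24
  bit 3 = 0: r = r^2 mod 29 = 24^2 = 25
  -> s = B^a = 25

Answer: 25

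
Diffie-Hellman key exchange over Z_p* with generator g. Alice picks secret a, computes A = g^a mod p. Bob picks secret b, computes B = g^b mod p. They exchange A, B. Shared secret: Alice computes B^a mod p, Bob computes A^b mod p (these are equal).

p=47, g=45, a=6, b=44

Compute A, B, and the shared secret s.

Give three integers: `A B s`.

Answer: 17 12 27

Derivation:
A = 45^6 mod 47  (bits of 6 = 110)
  bit 0 = 1: r = r^2 * 45 mod 47 = 1^2 * 45 = 1*45 = 45
  bit 1 = 1: r = r^2 * 45 mod 47 = 45^2 * 45 = 4*45 = 39
  bit 2 = 0: r = r^2 mod 47 = 39^2 = 17
  -> A = 17
B = 45^44 mod 47  (bits of 44 = 101100)
  bit 0 = 1: r = r^2 * 45 mod 47 = 1^2 * 45 = 1*45 = 45
  bit 1 = 0: r = r^2 mod 47 = 45^2 = 4
  bit 2 = 1: r = r^2 * 45 mod 47 = 4^2 * 45 = 16*45 = 15
  bit 3 = 1: r = r^2 * 45 mod 47 = 15^2 * 45 = 37*45 = 20
  bit 4 = 0: r = r^2 mod 47 = 20^2 = 24
  bit 5 = 0: r = r^2 mod 47 = 24^2 = 12
  -> B = 12
s = B^a = 12^6 mod 47  (bits of 6 = 110)
  bit 0 = 1: r = r^2 * 12 mod 47 = 1^2 * 12 = 1*12 = 12
  bit 1 = 1: r = r^2 * 12 mod 47 = 12^2 * 12 = 3*12 = 36
  bit 2 = 0: r = r^2 mod 47 = 36^2 = 27
  -> s = B^a = 27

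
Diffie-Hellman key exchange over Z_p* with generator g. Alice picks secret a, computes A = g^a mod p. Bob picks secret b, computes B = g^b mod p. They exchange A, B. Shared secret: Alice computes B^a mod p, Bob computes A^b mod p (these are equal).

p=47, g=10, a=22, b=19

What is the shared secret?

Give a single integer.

A = 10^22 mod 47  (bits of 22 = 10110)
  bit 0 = 1: r = r^2 * 10 mod 47 = 1^2 * 10 = 1*10 = 10
  bit 1 = 0: r = r^2 mod 47 = 10^2 = 6
  bit 2 = 1: r = r^2 * 10 mod 47 = 6^2 * 10 = 36*10 = 31
  bit 3 = 1: r = r^2 * 10 mod 47 = 31^2 * 10 = 21*10 = 22
  bit 4 = 0: r = r^2 mod 47 = 22^2 = 14
  -> A = 14
B = 10^19 mod 47  (bits of 19 = 10011)
  bit 0 = 1: r = r^2 * 10 mod 47 = 1^2 * 10 = 1*10 = 10
  bit 1 = 0: r = r^2 mod 47 = 10^2 = 6
  bit 2 = 0: r = r^2 mod 47 = 6^2 = 36
  bit 3 = 1: r = r^2 * 10 mod 47 = 36^2 * 10 = 27*10 = 35
  bit 4 = 1: r = r^2 * 10 mod 47 = 35^2 * 10 = 3*10 = 30
  -> B = 30
s = B^a = 30^22 mod 47  (bits of 22 = 10110)
  bit 0 = 1: r = r^2 * 30 mod 47 = 1^2 * 30 = 1*30 = 30
  bit 1 = 0: r = r^2 mod 47 = 30^2 = 7
  bit 2 = 1: r = r^2 * 30 mod 47 = 7^2 * 30 = 2*30 = 13
  bit 3 = 1: r = r^2 * 30 mod 47 = 13^2 * 30 = 28*30 = 41
  bit 4 = 0: r = r^2 mod 47 = 41^2 = 36
  -> s = B^a = 36

Answer: 36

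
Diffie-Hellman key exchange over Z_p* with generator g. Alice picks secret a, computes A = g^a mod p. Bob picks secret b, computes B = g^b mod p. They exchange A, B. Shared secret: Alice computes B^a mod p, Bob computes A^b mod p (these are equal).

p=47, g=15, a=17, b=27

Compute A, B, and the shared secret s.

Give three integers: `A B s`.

Answer: 29 41 22

Derivation:
A = 15^17 mod 47  (bits of 17 = 10001)
  bit 0 = 1: r = r^2 * 15 mod 47 = 1^2 * 15 = 1*15 = 15
  bit 1 = 0: r = r^2 mod 47 = 15^2 = 37
  bit 2 = 0: r = r^2 mod 47 = 37^2 = 6
  bit 3 = 0: r = r^2 mod 47 = 6^2 = 36
  bit 4 = 1: r = r^2 * 15 mod 47 = 36^2 * 15 = 27*15 = 29
  -> A = 29
B = 15^27 mod 47  (bits of 27 = 11011)
  bit 0 = 1: r = r^2 * 15 mod 47 = 1^2 * 15 = 1*15 = 15
  bit 1 = 1: r = r^2 * 15 mod 47 = 15^2 * 15 = 37*15 = 38
  bit 2 = 0: r = r^2 mod 47 = 38^2 = 34
  bit 3 = 1: r = r^2 * 15 mod 47 = 34^2 * 15 = 28*15 = 44
  bit 4 = 1: r = r^2 * 15 mod 47 = 44^2 * 15 = 9*15 = 41
  -> B = 41
s = B^a = 41^17 mod 47  (bits of 17 = 10001)
  bit 0 = 1: r = r^2 * 41 mod 47 = 1^2 * 41 = 1*41 = 41
  bit 1 = 0: r = r^2 mod 47 = 41^2 = 36
  bit 2 = 0: r = r^2 mod 47 = 36^2 = 27
  bit 3 = 0: r = r^2 mod 47 = 27^2 = 24
  bit 4 = 1: r = r^2 * 41 mod 47 = 24^2 * 41 = 12*41 = 22
  -> s = B^a = 22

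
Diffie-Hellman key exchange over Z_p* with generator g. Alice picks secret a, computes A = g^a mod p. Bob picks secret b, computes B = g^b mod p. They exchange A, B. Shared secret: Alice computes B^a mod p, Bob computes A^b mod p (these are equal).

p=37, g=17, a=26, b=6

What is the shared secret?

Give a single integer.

A = 17^26 mod 37  (bits of 26 = 11010)
  bit 0 = 1: r = r^2 * 17 mod 37 = 1^2 * 17 = 1*17 = 17
  bit 1 = 1: r = r^2 * 17 mod 37 = 17^2 * 17 = 30*17 = 29
  bit 2 = 0: r = r^2 mod 37 = 29^2 = 27
  bit 3 = 1: r = r^2 * 17 mod 37 = 27^2 * 17 = 26*17 = 35
  bit 4 = 0: r = r^2 mod 37 = 35^2 = 4
  -> A = 4
B = 17^6 mod 37  (bits of 6 = 110)
  bit 0 = 1: r = r^2 * 17 mod 37 = 1^2 * 17 = 1*17 = 17
  bit 1 = 1: r = r^2 * 17 mod 37 = 17^2 * 17 = 30*17 = 29
  bit 2 = 0: r = r^2 mod 37 = 29^2 = 27
  -> B = 27
s = B^a = 27^26 mod 37  (bits of 26 = 11010)
  bit 0 = 1: r = r^2 * 27 mod 37 = 1^2 * 27 = 1*27 = 27
  bit 1 = 1: r = r^2 * 27 mod 37 = 27^2 * 27 = 26*27 = 36
  bit 2 = 0: r = r^2 mod 37 = 36^2 = 1
  bit 3 = 1: r = r^2 * 27 mod 37 = 1^2 * 27 = 1*27 = 27
  bit 4 = 0: r = r^2 mod 37 = 27^2 = 26
  -> s = B^a = 26

Answer: 26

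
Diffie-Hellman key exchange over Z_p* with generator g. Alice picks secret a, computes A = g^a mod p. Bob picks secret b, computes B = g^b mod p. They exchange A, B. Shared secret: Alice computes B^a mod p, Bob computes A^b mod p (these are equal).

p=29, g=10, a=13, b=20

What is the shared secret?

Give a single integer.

Answer: 25

Derivation:
A = 10^13 mod 29  (bits of 13 = 1101)
  bit 0 = 1: r = r^2 * 10 mod 29 = 1^2 * 10 = 1*10 = 10
  bit 1 = 1: r = r^2 * 10 mod 29 = 10^2 * 10 = 13*10 = 14
  bit 2 = 0: r = r^2 mod 29 = 14^2 = 22
  bit 3 = 1: r = r^2 * 10 mod 29 = 22^2 * 10 = 20*10 = 26
  -> A = 26
B = 10^20 mod 29  (bits of 20 = 10100)
  bit 0 = 1: r = r^2 * 10 mod 29 = 1^2 * 10 = 1*10 = 10
  bit 1 = 0: r = r^2 mod 29 = 10^2 = 13
  bit 2 = 1: r = r^2 * 10 mod 29 = 13^2 * 10 = 24*10 = 8
  bit 3 = 0: r = r^2 mod 29 = 8^2 = 6
  bit 4 = 0: r = r^2 mod 29 = 6^2 = 7
  -> B = 7
s = B^a = 7^13 mod 29  (bits of 13 = 1101)
  bit 0 = 1: r = r^2 * 7 mod 29 = 1^2 * 7 = 1*7 = 7
  bit 1 = 1: r = r^2 * 7 mod 29 = 7^2 * 7 = 20*7 = 24
  bit 2 = 0: r = r^2 mod 29 = 24^2 = 25
  bit 3 = 1: r = r^2 * 7 mod 29 = 25^2 * 7 = 16*7 = 25
  -> s = B^a = 25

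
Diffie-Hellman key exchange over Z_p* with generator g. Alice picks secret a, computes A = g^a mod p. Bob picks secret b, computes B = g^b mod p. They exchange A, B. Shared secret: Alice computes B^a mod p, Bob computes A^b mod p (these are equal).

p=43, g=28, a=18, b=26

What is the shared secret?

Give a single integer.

A = 28^18 mod 43  (bits of 18 = 10010)
  bit 0 = 1: r = r^2 * 28 mod 43 = 1^2 * 28 = 1*28 = 28
  bit 1 = 0: r = r^2 mod 43 = 28^2 = 10
  bit 2 = 0: r = r^2 mod 43 = 10^2 = 14
  bit 3 = 1: r = r^2 * 28 mod 43 = 14^2 * 28 = 24*28 = 27
  bit 4 = 0: r = r^2 mod 43 = 27^2 = 41
  -> A = 41
B = 28^26 mod 43  (bits of 26 = 11010)
  bit 0 = 1: r = r^2 * 28 mod 43 = 1^2 * 28 = 1*28 = 28
  bit 1 = 1: r = r^2 * 28 mod 43 = 28^2 * 28 = 10*28 = 22
  bit 2 = 0: r = r^2 mod 43 = 22^2 = 11
  bit 3 = 1: r = r^2 * 28 mod 43 = 11^2 * 28 = 35*28 = 34
  bit 4 = 0: r = r^2 mod 43 = 34^2 = 38
  -> B = 38
s = B^a = 38^18 mod 43  (bits of 18 = 10010)
  bit 0 = 1: r = r^2 * 38 mod 43 = 1^2 * 38 = 1*38 = 38
  bit 1 = 0: r = r^2 mod 43 = 38^2 = 25
  bit 2 = 0: r = r^2 mod 43 = 25^2 = 23
  bit 3 = 1: r = r^2 * 38 mod 43 = 23^2 * 38 = 13*38 = 21
  bit 4 = 0: r = r^2 mod 43 = 21^2 = 11
  -> s = B^a = 11

Answer: 11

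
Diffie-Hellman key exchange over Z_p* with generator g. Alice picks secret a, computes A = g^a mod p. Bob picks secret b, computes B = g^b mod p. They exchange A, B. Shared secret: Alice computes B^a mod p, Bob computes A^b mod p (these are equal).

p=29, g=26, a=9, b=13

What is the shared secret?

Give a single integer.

A = 26^9 mod 29  (bits of 9 = 1001)
  bit 0 = 1: r = r^2 * 26 mod 29 = 1^2 * 26 = 1*26 = 26
  bit 1 = 0: r = r^2 mod 29 = 26^2 = 9
  bit 2 = 0: r = r^2 mod 29 = 9^2 = 23
  bit 3 = 1: r = r^2 * 26 mod 29 = 23^2 * 26 = 7*26 = 8
  -> A = 8
B = 26^13 mod 29  (bits of 13 = 1101)
  bit 0 = 1: r = r^2 * 26 mod 29 = 1^2 * 26 = 1*26 = 26
  bit 1 = 1: r = r^2 * 26 mod 29 = 26^2 * 26 = 9*26 = 2
  bit 2 = 0: r = r^2 mod 29 = 2^2 = 4
  bit 3 = 1: r = r^2 * 26 mod 29 = 4^2 * 26 = 16*26 = 10
  -> B = 10
s = B^a = 10^9 mod 29  (bits of 9 = 1001)
  bit 0 = 1: r = r^2 * 10 mod 29 = 1^2 * 10 = 1*10 = 10
  bit 1 = 0: r = r^2 mod 29 = 10^2 = 13
  bit 2 = 0: r = r^2 mod 29 = 13^2 = 24
  bit 3 = 1: r = r^2 * 10 mod 29 = 24^2 * 10 = 25*10 = 18
  -> s = B^a = 18

Answer: 18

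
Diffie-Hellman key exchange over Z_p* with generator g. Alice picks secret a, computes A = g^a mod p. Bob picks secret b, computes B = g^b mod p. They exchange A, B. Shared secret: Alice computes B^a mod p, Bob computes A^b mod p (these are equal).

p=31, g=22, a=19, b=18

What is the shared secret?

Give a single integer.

Answer: 2

Derivation:
A = 22^19 mod 31  (bits of 19 = 10011)
  bit 0 = 1: r = r^2 * 22 mod 31 = 1^2 * 22 = 1*22 = 22
  bit 1 = 0: r = r^2 mod 31 = 22^2 = 19
  bit 2 = 0: r = r^2 mod 31 = 19^2 = 20
  bit 3 = 1: r = r^2 * 22 mod 31 = 20^2 * 22 = 28*22 = 27
  bit 4 = 1: r = r^2 * 22 mod 31 = 27^2 * 22 = 16*22 = 11
  -> A = 11
B = 22^18 mod 31  (bits of 18 = 10010)
  bit 0 = 1: r = r^2 * 22 mod 31 = 1^2 * 22 = 1*22 = 22
  bit 1 = 0: r = r^2 mod 31 = 22^2 = 19
  bit 2 = 0: r = r^2 mod 31 = 19^2 = 20
  bit 3 = 1: r = r^2 * 22 mod 31 = 20^2 * 22 = 28*22 = 27
  bit 4 = 0: r = r^2 mod 31 = 27^2 = 16
  -> B = 16
s = B^a = 16^19 mod 31  (bits of 19 = 10011)
  bit 0 = 1: r = r^2 * 16 mod 31 = 1^2 * 16 = 1*16 = 16
  bit 1 = 0: r = r^2 mod 31 = 16^2 = 8
  bit 2 = 0: r = r^2 mod 31 = 8^2 = 2
  bit 3 = 1: r = r^2 * 16 mod 31 = 2^2 * 16 = 4*16 = 2
  bit 4 = 1: r = r^2 * 16 mod 31 = 2^2 * 16 = 4*16 = 2
  -> s = B^a = 2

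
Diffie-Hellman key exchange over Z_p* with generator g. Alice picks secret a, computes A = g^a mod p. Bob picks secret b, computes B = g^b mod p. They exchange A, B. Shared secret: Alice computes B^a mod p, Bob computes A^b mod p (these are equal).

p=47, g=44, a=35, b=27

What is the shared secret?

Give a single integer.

A = 44^35 mod 47  (bits of 35 = 100011)
  bit 0 = 1: r = r^2 * 44 mod 47 = 1^2 * 44 = 1*44 = 44
  bit 1 = 0: r = r^2 mod 47 = 44^2 = 9
  bit 2 = 0: r = r^2 mod 47 = 9^2 = 34
  bit 3 = 0: r = r^2 mod 47 = 34^2 = 28
  bit 4 = 1: r = r^2 * 44 mod 47 = 28^2 * 44 = 32*44 = 45
  bit 5 = 1: r = r^2 * 44 mod 47 = 45^2 * 44 = 4*44 = 35
  -> A = 35
B = 44^27 mod 47  (bits of 27 = 11011)
  bit 0 = 1: r = r^2 * 44 mod 47 = 1^2 * 44 = 1*44 = 44
  bit 1 = 1: r = r^2 * 44 mod 47 = 44^2 * 44 = 9*44 = 20
  bit 2 = 0: r = r^2 mod 47 = 20^2 = 24
  bit 3 = 1: r = r^2 * 44 mod 47 = 24^2 * 44 = 12*44 = 11
  bit 4 = 1: r = r^2 * 44 mod 47 = 11^2 * 44 = 27*44 = 13
  -> B = 13
s = B^a = 13^35 mod 47  (bits of 35 = 100011)
  bit 0 = 1: r = r^2 * 13 mod 47 = 1^2 * 13 = 1*13 = 13
  bit 1 = 0: r = r^2 mod 47 = 13^2 = 28
  bit 2 = 0: r = r^2 mod 47 = 28^2 = 32
  bit 3 = 0: r = r^2 mod 47 = 32^2 = 37
  bit 4 = 1: r = r^2 * 13 mod 47 = 37^2 * 13 = 6*13 = 31
  bit 5 = 1: r = r^2 * 13 mod 47 = 31^2 * 13 = 21*13 = 38
  -> s = B^a = 38

Answer: 38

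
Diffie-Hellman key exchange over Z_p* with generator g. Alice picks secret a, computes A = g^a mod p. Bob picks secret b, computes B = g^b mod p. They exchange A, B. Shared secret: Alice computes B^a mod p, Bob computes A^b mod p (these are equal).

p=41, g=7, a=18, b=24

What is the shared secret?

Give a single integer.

Answer: 10

Derivation:
A = 7^18 mod 41  (bits of 18 = 10010)
  bit 0 = 1: r = r^2 * 7 mod 41 = 1^2 * 7 = 1*7 = 7
  bit 1 = 0: r = r^2 mod 41 = 7^2 = 8
  bit 2 = 0: r = r^2 mod 41 = 8^2 = 23
  bit 3 = 1: r = r^2 * 7 mod 41 = 23^2 * 7 = 37*7 = 13
  bit 4 = 0: r = r^2 mod 41 = 13^2 = 5
  -> A = 5
B = 7^24 mod 41  (bits of 24 = 11000)
  bit 0 = 1: r = r^2 * 7 mod 41 = 1^2 * 7 = 1*7 = 7
  bit 1 = 1: r = r^2 * 7 mod 41 = 7^2 * 7 = 8*7 = 15
  bit 2 = 0: r = r^2 mod 41 = 15^2 = 20
  bit 3 = 0: r = r^2 mod 41 = 20^2 = 31
  bit 4 = 0: r = r^2 mod 41 = 31^2 = 18
  -> B = 18
s = B^a = 18^18 mod 41  (bits of 18 = 10010)
  bit 0 = 1: r = r^2 * 18 mod 41 = 1^2 * 18 = 1*18 = 18
  bit 1 = 0: r = r^2 mod 41 = 18^2 = 37
  bit 2 = 0: r = r^2 mod 41 = 37^2 = 16
  bit 3 = 1: r = r^2 * 18 mod 41 = 16^2 * 18 = 10*18 = 16
  bit 4 = 0: r = r^2 mod 41 = 16^2 = 10
  -> s = B^a = 10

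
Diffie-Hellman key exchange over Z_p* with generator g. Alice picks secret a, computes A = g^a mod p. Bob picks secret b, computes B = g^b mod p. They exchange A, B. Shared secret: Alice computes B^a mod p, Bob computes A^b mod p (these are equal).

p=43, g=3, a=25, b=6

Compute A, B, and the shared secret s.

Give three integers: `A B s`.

Answer: 5 41 16

Derivation:
A = 3^25 mod 43  (bits of 25 = 11001)
  bit 0 = 1: r = r^2 * 3 mod 43 = 1^2 * 3 = 1*3 = 3
  bit 1 = 1: r = r^2 * 3 mod 43 = 3^2 * 3 = 9*3 = 27
  bit 2 = 0: r = r^2 mod 43 = 27^2 = 41
  bit 3 = 0: r = r^2 mod 43 = 41^2 = 4
  bit 4 = 1: r = r^2 * 3 mod 43 = 4^2 * 3 = 16*3 = 5
  -> A = 5
B = 3^6 mod 43  (bits of 6 = 110)
  bit 0 = 1: r = r^2 * 3 mod 43 = 1^2 * 3 = 1*3 = 3
  bit 1 = 1: r = r^2 * 3 mod 43 = 3^2 * 3 = 9*3 = 27
  bit 2 = 0: r = r^2 mod 43 = 27^2 = 41
  -> B = 41
s = B^a = 41^25 mod 43  (bits of 25 = 11001)
  bit 0 = 1: r = r^2 * 41 mod 43 = 1^2 * 41 = 1*41 = 41
  bit 1 = 1: r = r^2 * 41 mod 43 = 41^2 * 41 = 4*41 = 35
  bit 2 = 0: r = r^2 mod 43 = 35^2 = 21
  bit 3 = 0: r = r^2 mod 43 = 21^2 = 11
  bit 4 = 1: r = r^2 * 41 mod 43 = 11^2 * 41 = 35*41 = 16
  -> s = B^a = 16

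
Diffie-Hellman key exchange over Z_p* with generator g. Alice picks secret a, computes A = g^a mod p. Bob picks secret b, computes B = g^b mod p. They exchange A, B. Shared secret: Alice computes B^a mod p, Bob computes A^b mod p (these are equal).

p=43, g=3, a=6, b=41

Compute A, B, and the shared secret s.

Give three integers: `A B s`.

A = 3^6 mod 43  (bits of 6 = 110)
  bit 0 = 1: r = r^2 * 3 mod 43 = 1^2 * 3 = 1*3 = 3
  bit 1 = 1: r = r^2 * 3 mod 43 = 3^2 * 3 = 9*3 = 27
  bit 2 = 0: r = r^2 mod 43 = 27^2 = 41
  -> A = 41
B = 3^41 mod 43  (bits of 41 = 101001)
  bit 0 = 1: r = r^2 * 3 mod 43 = 1^2 * 3 = 1*3 = 3
  bit 1 = 0: r = r^2 mod 43 = 3^2 = 9
  bit 2 = 1: r = r^2 * 3 mod 43 = 9^2 * 3 = 38*3 = 28
  bit 3 = 0: r = r^2 mod 43 = 28^2 = 10
  bit 4 = 0: r = r^2 mod 43 = 10^2 = 14
  bit 5 = 1: r = r^2 * 3 mod 43 = 14^2 * 3 = 24*3 = 29
  -> B = 29
s = B^a = 29^6 mod 43  (bits of 6 = 110)
  bit 0 = 1: r = r^2 * 29 mod 43 = 1^2 * 29 = 1*29 = 29
  bit 1 = 1: r = r^2 * 29 mod 43 = 29^2 * 29 = 24*29 = 8
  bit 2 = 0: r = r^2 mod 43 = 8^2 = 21
  -> s = B^a = 21

Answer: 41 29 21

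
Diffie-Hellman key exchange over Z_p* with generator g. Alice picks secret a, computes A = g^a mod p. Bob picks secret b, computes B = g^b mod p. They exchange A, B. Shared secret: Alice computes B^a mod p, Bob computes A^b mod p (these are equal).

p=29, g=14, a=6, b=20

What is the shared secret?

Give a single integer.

A = 14^6 mod 29  (bits of 6 = 110)
  bit 0 = 1: r = r^2 * 14 mod 29 = 1^2 * 14 = 1*14 = 14
  bit 1 = 1: r = r^2 * 14 mod 29 = 14^2 * 14 = 22*14 = 18
  bit 2 = 0: r = r^2 mod 29 = 18^2 = 5
  -> A = 5
B = 14^20 mod 29  (bits of 20 = 10100)
  bit 0 = 1: r = r^2 * 14 mod 29 = 1^2 * 14 = 1*14 = 14
  bit 1 = 0: r = r^2 mod 29 = 14^2 = 22
  bit 2 = 1: r = r^2 * 14 mod 29 = 22^2 * 14 = 20*14 = 19
  bit 3 = 0: r = r^2 mod 29 = 19^2 = 13
  bit 4 = 0: r = r^2 mod 29 = 13^2 = 24
  -> B = 24
s = B^a = 24^6 mod 29  (bits of 6 = 110)
  bit 0 = 1: r = r^2 * 24 mod 29 = 1^2 * 24 = 1*24 = 24
  bit 1 = 1: r = r^2 * 24 mod 29 = 24^2 * 24 = 25*24 = 20
  bit 2 = 0: r = r^2 mod 29 = 20^2 = 23
  -> s = B^a = 23

Answer: 23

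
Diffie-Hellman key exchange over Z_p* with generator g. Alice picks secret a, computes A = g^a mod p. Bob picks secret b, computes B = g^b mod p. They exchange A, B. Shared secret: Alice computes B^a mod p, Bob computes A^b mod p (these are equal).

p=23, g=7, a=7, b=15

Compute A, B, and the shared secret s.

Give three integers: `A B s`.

A = 7^7 mod 23  (bits of 7 = 111)
  bit 0 = 1: r = r^2 * 7 mod 23 = 1^2 * 7 = 1*7 = 7
  bit 1 = 1: r = r^2 * 7 mod 23 = 7^2 * 7 = 3*7 = 21
  bit 2 = 1: r = r^2 * 7 mod 23 = 21^2 * 7 = 4*7 = 5
  -> A = 5
B = 7^15 mod 23  (bits of 15 = 1111)
  bit 0 = 1: r = r^2 * 7 mod 23 = 1^2 * 7 = 1*7 = 7
  bit 1 = 1: r = r^2 * 7 mod 23 = 7^2 * 7 = 3*7 = 21
  bit 2 = 1: r = r^2 * 7 mod 23 = 21^2 * 7 = 4*7 = 5
  bit 3 = 1: r = r^2 * 7 mod 23 = 5^2 * 7 = 2*7 = 14
  -> B = 14
s = B^a = 14^7 mod 23  (bits of 7 = 111)
  bit 0 = 1: r = r^2 * 14 mod 23 = 1^2 * 14 = 1*14 = 14
  bit 1 = 1: r = r^2 * 14 mod 23 = 14^2 * 14 = 12*14 = 7
  bit 2 = 1: r = r^2 * 14 mod 23 = 7^2 * 14 = 3*14 = 19
  -> s = B^a = 19

Answer: 5 14 19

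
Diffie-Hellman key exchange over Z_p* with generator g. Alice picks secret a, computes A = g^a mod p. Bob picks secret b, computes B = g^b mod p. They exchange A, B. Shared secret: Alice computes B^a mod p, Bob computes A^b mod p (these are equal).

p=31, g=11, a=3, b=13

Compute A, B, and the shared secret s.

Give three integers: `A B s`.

Answer: 29 21 23

Derivation:
A = 11^3 mod 31  (bits of 3 = 11)
  bit 0 = 1: r = r^2 * 11 mod 31 = 1^2 * 11 = 1*11 = 11
  bit 1 = 1: r = r^2 * 11 mod 31 = 11^2 * 11 = 28*11 = 29
  -> A = 29
B = 11^13 mod 31  (bits of 13 = 1101)
  bit 0 = 1: r = r^2 * 11 mod 31 = 1^2 * 11 = 1*11 = 11
  bit 1 = 1: r = r^2 * 11 mod 31 = 11^2 * 11 = 28*11 = 29
  bit 2 = 0: r = r^2 mod 31 = 29^2 = 4
  bit 3 = 1: r = r^2 * 11 mod 31 = 4^2 * 11 = 16*11 = 21
  -> B = 21
s = B^a = 21^3 mod 31  (bits of 3 = 11)
  bit 0 = 1: r = r^2 * 21 mod 31 = 1^2 * 21 = 1*21 = 21
  bit 1 = 1: r = r^2 * 21 mod 31 = 21^2 * 21 = 7*21 = 23
  -> s = B^a = 23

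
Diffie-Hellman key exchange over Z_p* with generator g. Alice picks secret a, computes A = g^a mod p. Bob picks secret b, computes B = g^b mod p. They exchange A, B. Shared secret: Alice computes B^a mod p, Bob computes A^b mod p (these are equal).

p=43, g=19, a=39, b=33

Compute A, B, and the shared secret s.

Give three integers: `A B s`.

Answer: 2 8 32

Derivation:
A = 19^39 mod 43  (bits of 39 = 100111)
  bit 0 = 1: r = r^2 * 19 mod 43 = 1^2 * 19 = 1*19 = 19
  bit 1 = 0: r = r^2 mod 43 = 19^2 = 17
  bit 2 = 0: r = r^2 mod 43 = 17^2 = 31
  bit 3 = 1: r = r^2 * 19 mod 43 = 31^2 * 19 = 15*19 = 27
  bit 4 = 1: r = r^2 * 19 mod 43 = 27^2 * 19 = 41*19 = 5
  bit 5 = 1: r = r^2 * 19 mod 43 = 5^2 * 19 = 25*19 = 2
  -> A = 2
B = 19^33 mod 43  (bits of 33 = 100001)
  bit 0 = 1: r = r^2 * 19 mod 43 = 1^2 * 19 = 1*19 = 19
  bit 1 = 0: r = r^2 mod 43 = 19^2 = 17
  bit 2 = 0: r = r^2 mod 43 = 17^2 = 31
  bit 3 = 0: r = r^2 mod 43 = 31^2 = 15
  bit 4 = 0: r = r^2 mod 43 = 15^2 = 10
  bit 5 = 1: r = r^2 * 19 mod 43 = 10^2 * 19 = 14*19 = 8
  -> B = 8
s = B^a = 8^39 mod 43  (bits of 39 = 100111)
  bit 0 = 1: r = r^2 * 8 mod 43 = 1^2 * 8 = 1*8 = 8
  bit 1 = 0: r = r^2 mod 43 = 8^2 = 21
  bit 2 = 0: r = r^2 mod 43 = 21^2 = 11
  bit 3 = 1: r = r^2 * 8 mod 43 = 11^2 * 8 = 35*8 = 22
  bit 4 = 1: r = r^2 * 8 mod 43 = 22^2 * 8 = 11*8 = 2
  bit 5 = 1: r = r^2 * 8 mod 43 = 2^2 * 8 = 4*8 = 32
  -> s = B^a = 32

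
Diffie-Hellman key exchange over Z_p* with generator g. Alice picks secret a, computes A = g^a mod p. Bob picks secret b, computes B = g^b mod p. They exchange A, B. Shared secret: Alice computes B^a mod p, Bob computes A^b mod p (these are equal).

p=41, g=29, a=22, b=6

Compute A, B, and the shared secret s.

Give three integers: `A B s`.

A = 29^22 mod 41  (bits of 22 = 10110)
  bit 0 = 1: r = r^2 * 29 mod 41 = 1^2 * 29 = 1*29 = 29
  bit 1 = 0: r = r^2 mod 41 = 29^2 = 21
  bit 2 = 1: r = r^2 * 29 mod 41 = 21^2 * 29 = 31*29 = 38
  bit 3 = 1: r = r^2 * 29 mod 41 = 38^2 * 29 = 9*29 = 15
  bit 4 = 0: r = r^2 mod 41 = 15^2 = 20
  -> A = 20
B = 29^6 mod 41  (bits of 6 = 110)
  bit 0 = 1: r = r^2 * 29 mod 41 = 1^2 * 29 = 1*29 = 29
  bit 1 = 1: r = r^2 * 29 mod 41 = 29^2 * 29 = 21*29 = 35
  bit 2 = 0: r = r^2 mod 41 = 35^2 = 36
  -> B = 36
s = B^a = 36^22 mod 41  (bits of 22 = 10110)
  bit 0 = 1: r = r^2 * 36 mod 41 = 1^2 * 36 = 1*36 = 36
  bit 1 = 0: r = r^2 mod 41 = 36^2 = 25
  bit 2 = 1: r = r^2 * 36 mod 41 = 25^2 * 36 = 10*36 = 32
  bit 3 = 1: r = r^2 * 36 mod 41 = 32^2 * 36 = 40*36 = 5
  bit 4 = 0: r = r^2 mod 41 = 5^2 = 25
  -> s = B^a = 25

Answer: 20 36 25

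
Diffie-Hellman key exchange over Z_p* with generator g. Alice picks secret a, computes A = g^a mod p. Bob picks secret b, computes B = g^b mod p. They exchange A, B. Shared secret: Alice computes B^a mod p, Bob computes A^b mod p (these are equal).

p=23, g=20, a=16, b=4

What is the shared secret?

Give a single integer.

Answer: 18

Derivation:
A = 20^16 mod 23  (bits of 16 = 10000)
  bit 0 = 1: r = r^2 * 20 mod 23 = 1^2 * 20 = 1*20 = 20
  bit 1 = 0: r = r^2 mod 23 = 20^2 = 9
  bit 2 = 0: r = r^2 mod 23 = 9^2 = 12
  bit 3 = 0: r = r^2 mod 23 = 12^2 = 6
  bit 4 = 0: r = r^2 mod 23 = 6^2 = 13
  -> A = 13
B = 20^4 mod 23  (bits of 4 = 100)
  bit 0 = 1: r = r^2 * 20 mod 23 = 1^2 * 20 = 1*20 = 20
  bit 1 = 0: r = r^2 mod 23 = 20^2 = 9
  bit 2 = 0: r = r^2 mod 23 = 9^2 = 12
  -> B = 12
s = B^a = 12^16 mod 23  (bits of 16 = 10000)
  bit 0 = 1: r = r^2 * 12 mod 23 = 1^2 * 12 = 1*12 = 12
  bit 1 = 0: r = r^2 mod 23 = 12^2 = 6
  bit 2 = 0: r = r^2 mod 23 = 6^2 = 13
  bit 3 = 0: r = r^2 mod 23 = 13^2 = 8
  bit 4 = 0: r = r^2 mod 23 = 8^2 = 18
  -> s = B^a = 18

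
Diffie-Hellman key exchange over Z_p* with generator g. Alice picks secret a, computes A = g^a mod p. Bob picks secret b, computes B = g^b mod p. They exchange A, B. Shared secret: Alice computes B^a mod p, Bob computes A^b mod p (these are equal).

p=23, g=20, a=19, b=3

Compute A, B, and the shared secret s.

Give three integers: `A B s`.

A = 20^19 mod 23  (bits of 19 = 10011)
  bit 0 = 1: r = r^2 * 20 mod 23 = 1^2 * 20 = 1*20 = 20
  bit 1 = 0: r = r^2 mod 23 = 20^2 = 9
  bit 2 = 0: r = r^2 mod 23 = 9^2 = 12
  bit 3 = 1: r = r^2 * 20 mod 23 = 12^2 * 20 = 6*20 = 5
  bit 4 = 1: r = r^2 * 20 mod 23 = 5^2 * 20 = 2*20 = 17
  -> A = 17
B = 20^3 mod 23  (bits of 3 = 11)
  bit 0 = 1: r = r^2 * 20 mod 23 = 1^2 * 20 = 1*20 = 20
  bit 1 = 1: r = r^2 * 20 mod 23 = 20^2 * 20 = 9*20 = 19
  -> B = 19
s = B^a = 19^19 mod 23  (bits of 19 = 10011)
  bit 0 = 1: r = r^2 * 19 mod 23 = 1^2 * 19 = 1*19 = 19
  bit 1 = 0: r = r^2 mod 23 = 19^2 = 16
  bit 2 = 0: r = r^2 mod 23 = 16^2 = 3
  bit 3 = 1: r = r^2 * 19 mod 23 = 3^2 * 19 = 9*19 = 10
  bit 4 = 1: r = r^2 * 19 mod 23 = 10^2 * 19 = 8*19 = 14
  -> s = B^a = 14

Answer: 17 19 14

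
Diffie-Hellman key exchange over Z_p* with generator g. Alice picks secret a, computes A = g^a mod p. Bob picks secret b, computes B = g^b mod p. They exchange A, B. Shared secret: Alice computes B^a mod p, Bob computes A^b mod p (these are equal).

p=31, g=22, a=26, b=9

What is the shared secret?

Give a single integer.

A = 22^26 mod 31  (bits of 26 = 11010)
  bit 0 = 1: r = r^2 * 22 mod 31 = 1^2 * 22 = 1*22 = 22
  bit 1 = 1: r = r^2 * 22 mod 31 = 22^2 * 22 = 19*22 = 15
  bit 2 = 0: r = r^2 mod 31 = 15^2 = 8
  bit 3 = 1: r = r^2 * 22 mod 31 = 8^2 * 22 = 2*22 = 13
  bit 4 = 0: r = r^2 mod 31 = 13^2 = 14
  -> A = 14
B = 22^9 mod 31  (bits of 9 = 1001)
  bit 0 = 1: r = r^2 * 22 mod 31 = 1^2 * 22 = 1*22 = 22
  bit 1 = 0: r = r^2 mod 31 = 22^2 = 19
  bit 2 = 0: r = r^2 mod 31 = 19^2 = 20
  bit 3 = 1: r = r^2 * 22 mod 31 = 20^2 * 22 = 28*22 = 27
  -> B = 27
s = B^a = 27^26 mod 31  (bits of 26 = 11010)
  bit 0 = 1: r = r^2 * 27 mod 31 = 1^2 * 27 = 1*27 = 27
  bit 1 = 1: r = r^2 * 27 mod 31 = 27^2 * 27 = 16*27 = 29
  bit 2 = 0: r = r^2 mod 31 = 29^2 = 4
  bit 3 = 1: r = r^2 * 27 mod 31 = 4^2 * 27 = 16*27 = 29
  bit 4 = 0: r = r^2 mod 31 = 29^2 = 4
  -> s = B^a = 4

Answer: 4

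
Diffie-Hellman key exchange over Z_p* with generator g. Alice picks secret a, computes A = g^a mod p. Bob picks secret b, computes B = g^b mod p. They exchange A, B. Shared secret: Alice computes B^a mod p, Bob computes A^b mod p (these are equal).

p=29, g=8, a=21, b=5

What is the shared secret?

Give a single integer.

Answer: 12

Derivation:
A = 8^21 mod 29  (bits of 21 = 10101)
  bit 0 = 1: r = r^2 * 8 mod 29 = 1^2 * 8 = 1*8 = 8
  bit 1 = 0: r = r^2 mod 29 = 8^2 = 6
  bit 2 = 1: r = r^2 * 8 mod 29 = 6^2 * 8 = 7*8 = 27
  bit 3 = 0: r = r^2 mod 29 = 27^2 = 4
  bit 4 = 1: r = r^2 * 8 mod 29 = 4^2 * 8 = 16*8 = 12
  -> A = 12
B = 8^5 mod 29  (bits of 5 = 101)
  bit 0 = 1: r = r^2 * 8 mod 29 = 1^2 * 8 = 1*8 = 8
  bit 1 = 0: r = r^2 mod 29 = 8^2 = 6
  bit 2 = 1: r = r^2 * 8 mod 29 = 6^2 * 8 = 7*8 = 27
  -> B = 27
s = B^a = 27^21 mod 29  (bits of 21 = 10101)
  bit 0 = 1: r = r^2 * 27 mod 29 = 1^2 * 27 = 1*27 = 27
  bit 1 = 0: r = r^2 mod 29 = 27^2 = 4
  bit 2 = 1: r = r^2 * 27 mod 29 = 4^2 * 27 = 16*27 = 26
  bit 3 = 0: r = r^2 mod 29 = 26^2 = 9
  bit 4 = 1: r = r^2 * 27 mod 29 = 9^2 * 27 = 23*27 = 12
  -> s = B^a = 12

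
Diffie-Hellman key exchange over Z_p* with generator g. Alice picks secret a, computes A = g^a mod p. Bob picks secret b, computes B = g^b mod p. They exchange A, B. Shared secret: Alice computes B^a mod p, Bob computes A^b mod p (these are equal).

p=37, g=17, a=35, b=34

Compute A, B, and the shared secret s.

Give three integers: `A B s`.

Answer: 24 21 30

Derivation:
A = 17^35 mod 37  (bits of 35 = 100011)
  bit 0 = 1: r = r^2 * 17 mod 37 = 1^2 * 17 = 1*17 = 17
  bit 1 = 0: r = r^2 mod 37 = 17^2 = 30
  bit 2 = 0: r = r^2 mod 37 = 30^2 = 12
  bit 3 = 0: r = r^2 mod 37 = 12^2 = 33
  bit 4 = 1: r = r^2 * 17 mod 37 = 33^2 * 17 = 16*17 = 13
  bit 5 = 1: r = r^2 * 17 mod 37 = 13^2 * 17 = 21*17 = 24
  -> A = 24
B = 17^34 mod 37  (bits of 34 = 100010)
  bit 0 = 1: r = r^2 * 17 mod 37 = 1^2 * 17 = 1*17 = 17
  bit 1 = 0: r = r^2 mod 37 = 17^2 = 30
  bit 2 = 0: r = r^2 mod 37 = 30^2 = 12
  bit 3 = 0: r = r^2 mod 37 = 12^2 = 33
  bit 4 = 1: r = r^2 * 17 mod 37 = 33^2 * 17 = 16*17 = 13
  bit 5 = 0: r = r^2 mod 37 = 13^2 = 21
  -> B = 21
s = B^a = 21^35 mod 37  (bits of 35 = 100011)
  bit 0 = 1: r = r^2 * 21 mod 37 = 1^2 * 21 = 1*21 = 21
  bit 1 = 0: r = r^2 mod 37 = 21^2 = 34
  bit 2 = 0: r = r^2 mod 37 = 34^2 = 9
  bit 3 = 0: r = r^2 mod 37 = 9^2 = 7
  bit 4 = 1: r = r^2 * 21 mod 37 = 7^2 * 21 = 12*21 = 30
  bit 5 = 1: r = r^2 * 21 mod 37 = 30^2 * 21 = 12*21 = 30
  -> s = B^a = 30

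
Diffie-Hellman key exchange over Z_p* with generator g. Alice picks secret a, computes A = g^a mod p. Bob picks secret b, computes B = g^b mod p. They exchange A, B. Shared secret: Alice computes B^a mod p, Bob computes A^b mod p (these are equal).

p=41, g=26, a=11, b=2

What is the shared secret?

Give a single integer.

A = 26^11 mod 41  (bits of 11 = 1011)
  bit 0 = 1: r = r^2 * 26 mod 41 = 1^2 * 26 = 1*26 = 26
  bit 1 = 0: r = r^2 mod 41 = 26^2 = 20
  bit 2 = 1: r = r^2 * 26 mod 41 = 20^2 * 26 = 31*26 = 27
  bit 3 = 1: r = r^2 * 26 mod 41 = 27^2 * 26 = 32*26 = 12
  -> A = 12
B = 26^2 mod 41  (bits of 2 = 10)
  bit 0 = 1: r = r^2 * 26 mod 41 = 1^2 * 26 = 1*26 = 26
  bit 1 = 0: r = r^2 mod 41 = 26^2 = 20
  -> B = 20
s = B^a = 20^11 mod 41  (bits of 11 = 1011)
  bit 0 = 1: r = r^2 * 20 mod 41 = 1^2 * 20 = 1*20 = 20
  bit 1 = 0: r = r^2 mod 41 = 20^2 = 31
  bit 2 = 1: r = r^2 * 20 mod 41 = 31^2 * 20 = 18*20 = 32
  bit 3 = 1: r = r^2 * 20 mod 41 = 32^2 * 20 = 40*20 = 21
  -> s = B^a = 21

Answer: 21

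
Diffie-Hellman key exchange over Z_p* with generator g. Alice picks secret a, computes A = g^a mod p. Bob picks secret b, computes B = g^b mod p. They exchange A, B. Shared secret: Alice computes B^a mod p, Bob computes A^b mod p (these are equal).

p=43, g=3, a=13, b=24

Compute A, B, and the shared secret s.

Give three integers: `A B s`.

Answer: 12 16 35

Derivation:
A = 3^13 mod 43  (bits of 13 = 1101)
  bit 0 = 1: r = r^2 * 3 mod 43 = 1^2 * 3 = 1*3 = 3
  bit 1 = 1: r = r^2 * 3 mod 43 = 3^2 * 3 = 9*3 = 27
  bit 2 = 0: r = r^2 mod 43 = 27^2 = 41
  bit 3 = 1: r = r^2 * 3 mod 43 = 41^2 * 3 = 4*3 = 12
  -> A = 12
B = 3^24 mod 43  (bits of 24 = 11000)
  bit 0 = 1: r = r^2 * 3 mod 43 = 1^2 * 3 = 1*3 = 3
  bit 1 = 1: r = r^2 * 3 mod 43 = 3^2 * 3 = 9*3 = 27
  bit 2 = 0: r = r^2 mod 43 = 27^2 = 41
  bit 3 = 0: r = r^2 mod 43 = 41^2 = 4
  bit 4 = 0: r = r^2 mod 43 = 4^2 = 16
  -> B = 16
s = B^a = 16^13 mod 43  (bits of 13 = 1101)
  bit 0 = 1: r = r^2 * 16 mod 43 = 1^2 * 16 = 1*16 = 16
  bit 1 = 1: r = r^2 * 16 mod 43 = 16^2 * 16 = 41*16 = 11
  bit 2 = 0: r = r^2 mod 43 = 11^2 = 35
  bit 3 = 1: r = r^2 * 16 mod 43 = 35^2 * 16 = 21*16 = 35
  -> s = B^a = 35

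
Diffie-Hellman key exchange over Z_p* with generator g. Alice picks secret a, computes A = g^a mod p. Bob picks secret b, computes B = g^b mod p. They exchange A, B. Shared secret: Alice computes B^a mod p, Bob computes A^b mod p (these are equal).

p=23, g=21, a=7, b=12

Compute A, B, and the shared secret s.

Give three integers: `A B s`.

A = 21^7 mod 23  (bits of 7 = 111)
  bit 0 = 1: r = r^2 * 21 mod 23 = 1^2 * 21 = 1*21 = 21
  bit 1 = 1: r = r^2 * 21 mod 23 = 21^2 * 21 = 4*21 = 15
  bit 2 = 1: r = r^2 * 21 mod 23 = 15^2 * 21 = 18*21 = 10
  -> A = 10
B = 21^12 mod 23  (bits of 12 = 1100)
  bit 0 = 1: r = r^2 * 21 mod 23 = 1^2 * 21 = 1*21 = 21
  bit 1 = 1: r = r^2 * 21 mod 23 = 21^2 * 21 = 4*21 = 15
  bit 2 = 0: r = r^2 mod 23 = 15^2 = 18
  bit 3 = 0: r = r^2 mod 23 = 18^2 = 2
  -> B = 2
s = B^a = 2^7 mod 23  (bits of 7 = 111)
  bit 0 = 1: r = r^2 * 2 mod 23 = 1^2 * 2 = 1*2 = 2
  bit 1 = 1: r = r^2 * 2 mod 23 = 2^2 * 2 = 4*2 = 8
  bit 2 = 1: r = r^2 * 2 mod 23 = 8^2 * 2 = 18*2 = 13
  -> s = B^a = 13

Answer: 10 2 13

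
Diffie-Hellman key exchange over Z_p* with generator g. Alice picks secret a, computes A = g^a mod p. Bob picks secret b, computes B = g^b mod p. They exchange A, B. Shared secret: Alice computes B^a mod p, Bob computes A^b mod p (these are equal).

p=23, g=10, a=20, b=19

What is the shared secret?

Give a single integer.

Answer: 6

Derivation:
A = 10^20 mod 23  (bits of 20 = 10100)
  bit 0 = 1: r = r^2 * 10 mod 23 = 1^2 * 10 = 1*10 = 10
  bit 1 = 0: r = r^2 mod 23 = 10^2 = 8
  bit 2 = 1: r = r^2 * 10 mod 23 = 8^2 * 10 = 18*10 = 19
  bit 3 = 0: r = r^2 mod 23 = 19^2 = 16
  bit 4 = 0: r = r^2 mod 23 = 16^2 = 3
  -> A = 3
B = 10^19 mod 23  (bits of 19 = 10011)
  bit 0 = 1: r = r^2 * 10 mod 23 = 1^2 * 10 = 1*10 = 10
  bit 1 = 0: r = r^2 mod 23 = 10^2 = 8
  bit 2 = 0: r = r^2 mod 23 = 8^2 = 18
  bit 3 = 1: r = r^2 * 10 mod 23 = 18^2 * 10 = 2*10 = 20
  bit 4 = 1: r = r^2 * 10 mod 23 = 20^2 * 10 = 9*10 = 21
  -> B = 21
s = B^a = 21^20 mod 23  (bits of 20 = 10100)
  bit 0 = 1: r = r^2 * 21 mod 23 = 1^2 * 21 = 1*21 = 21
  bit 1 = 0: r = r^2 mod 23 = 21^2 = 4
  bit 2 = 1: r = r^2 * 21 mod 23 = 4^2 * 21 = 16*21 = 14
  bit 3 = 0: r = r^2 mod 23 = 14^2 = 12
  bit 4 = 0: r = r^2 mod 23 = 12^2 = 6
  -> s = B^a = 6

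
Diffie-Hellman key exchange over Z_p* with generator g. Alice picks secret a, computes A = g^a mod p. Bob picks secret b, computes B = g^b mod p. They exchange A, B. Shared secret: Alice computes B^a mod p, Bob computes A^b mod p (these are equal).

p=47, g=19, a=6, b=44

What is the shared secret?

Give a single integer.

Answer: 18

Derivation:
A = 19^6 mod 47  (bits of 6 = 110)
  bit 0 = 1: r = r^2 * 19 mod 47 = 1^2 * 19 = 1*19 = 19
  bit 1 = 1: r = r^2 * 19 mod 47 = 19^2 * 19 = 32*19 = 44
  bit 2 = 0: r = r^2 mod 47 = 44^2 = 9
  -> A = 9
B = 19^44 mod 47  (bits of 44 = 101100)
  bit 0 = 1: r = r^2 * 19 mod 47 = 1^2 * 19 = 1*19 = 19
  bit 1 = 0: r = r^2 mod 47 = 19^2 = 32
  bit 2 = 1: r = r^2 * 19 mod 47 = 32^2 * 19 = 37*19 = 45
  bit 3 = 1: r = r^2 * 19 mod 47 = 45^2 * 19 = 4*19 = 29
  bit 4 = 0: r = r^2 mod 47 = 29^2 = 42
  bit 5 = 0: r = r^2 mod 47 = 42^2 = 25
  -> B = 25
s = B^a = 25^6 mod 47  (bits of 6 = 110)
  bit 0 = 1: r = r^2 * 25 mod 47 = 1^2 * 25 = 1*25 = 25
  bit 1 = 1: r = r^2 * 25 mod 47 = 25^2 * 25 = 14*25 = 21
  bit 2 = 0: r = r^2 mod 47 = 21^2 = 18
  -> s = B^a = 18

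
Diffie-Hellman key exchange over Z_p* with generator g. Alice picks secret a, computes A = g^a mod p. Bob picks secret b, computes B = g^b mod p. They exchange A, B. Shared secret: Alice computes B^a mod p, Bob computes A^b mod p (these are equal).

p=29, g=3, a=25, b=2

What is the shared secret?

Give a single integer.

Answer: 22

Derivation:
A = 3^25 mod 29  (bits of 25 = 11001)
  bit 0 = 1: r = r^2 * 3 mod 29 = 1^2 * 3 = 1*3 = 3
  bit 1 = 1: r = r^2 * 3 mod 29 = 3^2 * 3 = 9*3 = 27
  bit 2 = 0: r = r^2 mod 29 = 27^2 = 4
  bit 3 = 0: r = r^2 mod 29 = 4^2 = 16
  bit 4 = 1: r = r^2 * 3 mod 29 = 16^2 * 3 = 24*3 = 14
  -> A = 14
B = 3^2 mod 29  (bits of 2 = 10)
  bit 0 = 1: r = r^2 * 3 mod 29 = 1^2 * 3 = 1*3 = 3
  bit 1 = 0: r = r^2 mod 29 = 3^2 = 9
  -> B = 9
s = B^a = 9^25 mod 29  (bits of 25 = 11001)
  bit 0 = 1: r = r^2 * 9 mod 29 = 1^2 * 9 = 1*9 = 9
  bit 1 = 1: r = r^2 * 9 mod 29 = 9^2 * 9 = 23*9 = 4
  bit 2 = 0: r = r^2 mod 29 = 4^2 = 16
  bit 3 = 0: r = r^2 mod 29 = 16^2 = 24
  bit 4 = 1: r = r^2 * 9 mod 29 = 24^2 * 9 = 25*9 = 22
  -> s = B^a = 22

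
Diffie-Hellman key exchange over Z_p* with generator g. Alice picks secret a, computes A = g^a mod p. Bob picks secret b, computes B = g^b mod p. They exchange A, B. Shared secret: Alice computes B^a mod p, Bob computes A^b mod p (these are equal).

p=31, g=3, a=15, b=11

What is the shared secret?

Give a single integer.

Answer: 30

Derivation:
A = 3^15 mod 31  (bits of 15 = 1111)
  bit 0 = 1: r = r^2 * 3 mod 31 = 1^2 * 3 = 1*3 = 3
  bit 1 = 1: r = r^2 * 3 mod 31 = 3^2 * 3 = 9*3 = 27
  bit 2 = 1: r = r^2 * 3 mod 31 = 27^2 * 3 = 16*3 = 17
  bit 3 = 1: r = r^2 * 3 mod 31 = 17^2 * 3 = 10*3 = 30
  -> A = 30
B = 3^11 mod 31  (bits of 11 = 1011)
  bit 0 = 1: r = r^2 * 3 mod 31 = 1^2 * 3 = 1*3 = 3
  bit 1 = 0: r = r^2 mod 31 = 3^2 = 9
  bit 2 = 1: r = r^2 * 3 mod 31 = 9^2 * 3 = 19*3 = 26
  bit 3 = 1: r = r^2 * 3 mod 31 = 26^2 * 3 = 25*3 = 13
  -> B = 13
s = B^a = 13^15 mod 31  (bits of 15 = 1111)
  bit 0 = 1: r = r^2 * 13 mod 31 = 1^2 * 13 = 1*13 = 13
  bit 1 = 1: r = r^2 * 13 mod 31 = 13^2 * 13 = 14*13 = 27
  bit 2 = 1: r = r^2 * 13 mod 31 = 27^2 * 13 = 16*13 = 22
  bit 3 = 1: r = r^2 * 13 mod 31 = 22^2 * 13 = 19*13 = 30
  -> s = B^a = 30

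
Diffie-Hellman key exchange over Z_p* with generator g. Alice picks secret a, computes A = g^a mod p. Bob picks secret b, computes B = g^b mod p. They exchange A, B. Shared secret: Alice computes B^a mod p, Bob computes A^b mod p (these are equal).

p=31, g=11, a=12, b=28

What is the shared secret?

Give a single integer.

Answer: 4

Derivation:
A = 11^12 mod 31  (bits of 12 = 1100)
  bit 0 = 1: r = r^2 * 11 mod 31 = 1^2 * 11 = 1*11 = 11
  bit 1 = 1: r = r^2 * 11 mod 31 = 11^2 * 11 = 28*11 = 29
  bit 2 = 0: r = r^2 mod 31 = 29^2 = 4
  bit 3 = 0: r = r^2 mod 31 = 4^2 = 16
  -> A = 16
B = 11^28 mod 31  (bits of 28 = 11100)
  bit 0 = 1: r = r^2 * 11 mod 31 = 1^2 * 11 = 1*11 = 11
  bit 1 = 1: r = r^2 * 11 mod 31 = 11^2 * 11 = 28*11 = 29
  bit 2 = 1: r = r^2 * 11 mod 31 = 29^2 * 11 = 4*11 = 13
  bit 3 = 0: r = r^2 mod 31 = 13^2 = 14
  bit 4 = 0: r = r^2 mod 31 = 14^2 = 10
  -> B = 10
s = B^a = 10^12 mod 31  (bits of 12 = 1100)
  bit 0 = 1: r = r^2 * 10 mod 31 = 1^2 * 10 = 1*10 = 10
  bit 1 = 1: r = r^2 * 10 mod 31 = 10^2 * 10 = 7*10 = 8
  bit 2 = 0: r = r^2 mod 31 = 8^2 = 2
  bit 3 = 0: r = r^2 mod 31 = 2^2 = 4
  -> s = B^a = 4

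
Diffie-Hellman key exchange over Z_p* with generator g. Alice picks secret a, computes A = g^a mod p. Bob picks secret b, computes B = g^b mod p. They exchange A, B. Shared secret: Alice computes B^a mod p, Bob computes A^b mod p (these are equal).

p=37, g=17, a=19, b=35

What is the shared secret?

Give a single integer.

Answer: 13

Derivation:
A = 17^19 mod 37  (bits of 19 = 10011)
  bit 0 = 1: r = r^2 * 17 mod 37 = 1^2 * 17 = 1*17 = 17
  bit 1 = 0: r = r^2 mod 37 = 17^2 = 30
  bit 2 = 0: r = r^2 mod 37 = 30^2 = 12
  bit 3 = 1: r = r^2 * 17 mod 37 = 12^2 * 17 = 33*17 = 6
  bit 4 = 1: r = r^2 * 17 mod 37 = 6^2 * 17 = 36*17 = 20
  -> A = 20
B = 17^35 mod 37  (bits of 35 = 100011)
  bit 0 = 1: r = r^2 * 17 mod 37 = 1^2 * 17 = 1*17 = 17
  bit 1 = 0: r = r^2 mod 37 = 17^2 = 30
  bit 2 = 0: r = r^2 mod 37 = 30^2 = 12
  bit 3 = 0: r = r^2 mod 37 = 12^2 = 33
  bit 4 = 1: r = r^2 * 17 mod 37 = 33^2 * 17 = 16*17 = 13
  bit 5 = 1: r = r^2 * 17 mod 37 = 13^2 * 17 = 21*17 = 24
  -> B = 24
s = B^a = 24^19 mod 37  (bits of 19 = 10011)
  bit 0 = 1: r = r^2 * 24 mod 37 = 1^2 * 24 = 1*24 = 24
  bit 1 = 0: r = r^2 mod 37 = 24^2 = 21
  bit 2 = 0: r = r^2 mod 37 = 21^2 = 34
  bit 3 = 1: r = r^2 * 24 mod 37 = 34^2 * 24 = 9*24 = 31
  bit 4 = 1: r = r^2 * 24 mod 37 = 31^2 * 24 = 36*24 = 13
  -> s = B^a = 13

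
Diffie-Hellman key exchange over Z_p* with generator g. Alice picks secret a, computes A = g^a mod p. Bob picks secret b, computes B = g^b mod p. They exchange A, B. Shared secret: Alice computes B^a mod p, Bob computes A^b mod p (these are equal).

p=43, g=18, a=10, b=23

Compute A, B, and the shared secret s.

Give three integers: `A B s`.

Answer: 17 20 31

Derivation:
A = 18^10 mod 43  (bits of 10 = 1010)
  bit 0 = 1: r = r^2 * 18 mod 43 = 1^2 * 18 = 1*18 = 18
  bit 1 = 0: r = r^2 mod 43 = 18^2 = 23
  bit 2 = 1: r = r^2 * 18 mod 43 = 23^2 * 18 = 13*18 = 19
  bit 3 = 0: r = r^2 mod 43 = 19^2 = 17
  -> A = 17
B = 18^23 mod 43  (bits of 23 = 10111)
  bit 0 = 1: r = r^2 * 18 mod 43 = 1^2 * 18 = 1*18 = 18
  bit 1 = 0: r = r^2 mod 43 = 18^2 = 23
  bit 2 = 1: r = r^2 * 18 mod 43 = 23^2 * 18 = 13*18 = 19
  bit 3 = 1: r = r^2 * 18 mod 43 = 19^2 * 18 = 17*18 = 5
  bit 4 = 1: r = r^2 * 18 mod 43 = 5^2 * 18 = 25*18 = 20
  -> B = 20
s = B^a = 20^10 mod 43  (bits of 10 = 1010)
  bit 0 = 1: r = r^2 * 20 mod 43 = 1^2 * 20 = 1*20 = 20
  bit 1 = 0: r = r^2 mod 43 = 20^2 = 13
  bit 2 = 1: r = r^2 * 20 mod 43 = 13^2 * 20 = 40*20 = 26
  bit 3 = 0: r = r^2 mod 43 = 26^2 = 31
  -> s = B^a = 31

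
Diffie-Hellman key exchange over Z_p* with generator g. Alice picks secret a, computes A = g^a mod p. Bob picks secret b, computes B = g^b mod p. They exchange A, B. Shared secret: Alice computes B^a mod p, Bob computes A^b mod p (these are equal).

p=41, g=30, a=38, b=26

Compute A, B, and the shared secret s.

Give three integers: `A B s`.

Answer: 20 8 25

Derivation:
A = 30^38 mod 41  (bits of 38 = 100110)
  bit 0 = 1: r = r^2 * 30 mod 41 = 1^2 * 30 = 1*30 = 30
  bit 1 = 0: r = r^2 mod 41 = 30^2 = 39
  bit 2 = 0: r = r^2 mod 41 = 39^2 = 4
  bit 3 = 1: r = r^2 * 30 mod 41 = 4^2 * 30 = 16*30 = 29
  bit 4 = 1: r = r^2 * 30 mod 41 = 29^2 * 30 = 21*30 = 15
  bit 5 = 0: r = r^2 mod 41 = 15^2 = 20
  -> A = 20
B = 30^26 mod 41  (bits of 26 = 11010)
  bit 0 = 1: r = r^2 * 30 mod 41 = 1^2 * 30 = 1*30 = 30
  bit 1 = 1: r = r^2 * 30 mod 41 = 30^2 * 30 = 39*30 = 22
  bit 2 = 0: r = r^2 mod 41 = 22^2 = 33
  bit 3 = 1: r = r^2 * 30 mod 41 = 33^2 * 30 = 23*30 = 34
  bit 4 = 0: r = r^2 mod 41 = 34^2 = 8
  -> B = 8
s = B^a = 8^38 mod 41  (bits of 38 = 100110)
  bit 0 = 1: r = r^2 * 8 mod 41 = 1^2 * 8 = 1*8 = 8
  bit 1 = 0: r = r^2 mod 41 = 8^2 = 23
  bit 2 = 0: r = r^2 mod 41 = 23^2 = 37
  bit 3 = 1: r = r^2 * 8 mod 41 = 37^2 * 8 = 16*8 = 5
  bit 4 = 1: r = r^2 * 8 mod 41 = 5^2 * 8 = 25*8 = 36
  bit 5 = 0: r = r^2 mod 41 = 36^2 = 25
  -> s = B^a = 25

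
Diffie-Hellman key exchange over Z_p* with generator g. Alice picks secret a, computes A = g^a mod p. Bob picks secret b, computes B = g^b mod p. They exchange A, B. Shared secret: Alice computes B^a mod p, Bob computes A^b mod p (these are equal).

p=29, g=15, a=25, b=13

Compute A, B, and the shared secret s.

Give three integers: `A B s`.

Answer: 8 27 18

Derivation:
A = 15^25 mod 29  (bits of 25 = 11001)
  bit 0 = 1: r = r^2 * 15 mod 29 = 1^2 * 15 = 1*15 = 15
  bit 1 = 1: r = r^2 * 15 mod 29 = 15^2 * 15 = 22*15 = 11
  bit 2 = 0: r = r^2 mod 29 = 11^2 = 5
  bit 3 = 0: r = r^2 mod 29 = 5^2 = 25
  bit 4 = 1: r = r^2 * 15 mod 29 = 25^2 * 15 = 16*15 = 8
  -> A = 8
B = 15^13 mod 29  (bits of 13 = 1101)
  bit 0 = 1: r = r^2 * 15 mod 29 = 1^2 * 15 = 1*15 = 15
  bit 1 = 1: r = r^2 * 15 mod 29 = 15^2 * 15 = 22*15 = 11
  bit 2 = 0: r = r^2 mod 29 = 11^2 = 5
  bit 3 = 1: r = r^2 * 15 mod 29 = 5^2 * 15 = 25*15 = 27
  -> B = 27
s = B^a = 27^25 mod 29  (bits of 25 = 11001)
  bit 0 = 1: r = r^2 * 27 mod 29 = 1^2 * 27 = 1*27 = 27
  bit 1 = 1: r = r^2 * 27 mod 29 = 27^2 * 27 = 4*27 = 21
  bit 2 = 0: r = r^2 mod 29 = 21^2 = 6
  bit 3 = 0: r = r^2 mod 29 = 6^2 = 7
  bit 4 = 1: r = r^2 * 27 mod 29 = 7^2 * 27 = 20*27 = 18
  -> s = B^a = 18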